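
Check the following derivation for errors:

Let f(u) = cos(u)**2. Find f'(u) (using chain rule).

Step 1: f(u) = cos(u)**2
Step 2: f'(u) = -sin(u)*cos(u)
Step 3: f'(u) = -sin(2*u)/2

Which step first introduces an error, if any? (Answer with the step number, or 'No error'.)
Step 2

Step 2 is incorrect due to a wrong coefficient.
The step shows: -sin(u)*cos(u)
The correct value should be: -2*sin(u)*cos(u)

Explanation: The coefficient -2 was incorrectly written as -1: the term -2*sin(u)*cos(u) was incorrectly written as -sin(u)*cos(u)
The later steps are derived from this incorrect expression, so the error originates in Step 2.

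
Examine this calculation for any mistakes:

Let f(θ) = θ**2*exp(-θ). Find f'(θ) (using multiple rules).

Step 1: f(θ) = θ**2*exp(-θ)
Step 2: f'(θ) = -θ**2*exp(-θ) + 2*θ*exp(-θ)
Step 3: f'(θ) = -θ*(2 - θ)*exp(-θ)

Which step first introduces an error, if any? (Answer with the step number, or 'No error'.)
Step 3

Step 3 is incorrect due to a sign flip.
The step shows: -θ*(2 - θ)*exp(-θ)
The correct value should be: θ*(2 - θ)*exp(-θ)

Explanation: The sign of the whole expression was flipped: the term θ*(2 - θ)*exp(-θ) was incorrectly written as -θ*(2 - θ)*exp(-θ)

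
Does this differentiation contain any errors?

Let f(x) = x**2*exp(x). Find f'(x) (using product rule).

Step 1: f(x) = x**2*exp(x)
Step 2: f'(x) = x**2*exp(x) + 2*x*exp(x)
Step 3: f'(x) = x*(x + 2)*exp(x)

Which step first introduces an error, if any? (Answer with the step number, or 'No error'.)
No error

All steps in this derivation are correct.
The final answer f'(x) = x*(x + 2)*exp(x) is valid.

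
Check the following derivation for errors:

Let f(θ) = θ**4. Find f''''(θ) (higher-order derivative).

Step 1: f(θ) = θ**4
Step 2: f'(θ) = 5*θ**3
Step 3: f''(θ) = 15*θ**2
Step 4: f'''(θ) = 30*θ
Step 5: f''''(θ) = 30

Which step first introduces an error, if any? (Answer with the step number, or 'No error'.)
Step 2

Step 2 is incorrect due to a wrong coefficient.
The step shows: 5*θ**3
The correct value should be: 4*θ**3

Explanation: The coefficient 4 was incorrectly written as 5: the term 4*θ**3 was incorrectly written as 5*θ**3
The later steps are derived from this incorrect expression, so the error originates in Step 2.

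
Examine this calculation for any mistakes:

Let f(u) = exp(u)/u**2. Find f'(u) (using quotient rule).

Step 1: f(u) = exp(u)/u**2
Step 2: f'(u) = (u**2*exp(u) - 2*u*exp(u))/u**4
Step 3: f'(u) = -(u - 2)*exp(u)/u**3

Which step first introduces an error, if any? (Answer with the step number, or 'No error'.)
Step 3

Step 3 is incorrect due to a sign flip.
The step shows: -(u - 2)*exp(u)/u**3
The correct value should be: (u - 2)*exp(u)/u**3

Explanation: The sign of the whole expression was flipped: the term (u - 2)*exp(u)/u**3 was incorrectly written as -(u - 2)*exp(u)/u**3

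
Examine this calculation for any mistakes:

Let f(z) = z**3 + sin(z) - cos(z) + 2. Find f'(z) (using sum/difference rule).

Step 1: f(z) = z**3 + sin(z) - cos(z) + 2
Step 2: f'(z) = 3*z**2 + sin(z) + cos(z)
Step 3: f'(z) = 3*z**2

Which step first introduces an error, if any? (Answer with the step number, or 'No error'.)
Step 3

Step 3 is incorrect due to a dropped term.
The step shows: 3*z**2
The correct value should be: 3*z**2 + sqrt(2)*sin(z + pi/4)

Explanation: A term was dropped: the term sqrt(2)*sin(z + pi/4) was incorrectly omitted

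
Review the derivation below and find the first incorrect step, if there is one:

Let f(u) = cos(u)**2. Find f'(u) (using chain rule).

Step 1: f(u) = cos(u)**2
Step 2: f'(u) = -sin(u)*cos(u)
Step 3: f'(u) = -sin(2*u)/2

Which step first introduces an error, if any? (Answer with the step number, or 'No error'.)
Step 2

Step 2 is incorrect due to a wrong coefficient.
The step shows: -sin(u)*cos(u)
The correct value should be: -2*sin(u)*cos(u)

Explanation: The coefficient -2 was incorrectly written as -1: the term -2*sin(u)*cos(u) was incorrectly written as -sin(u)*cos(u)
The later steps are derived from this incorrect expression, so the error originates in Step 2.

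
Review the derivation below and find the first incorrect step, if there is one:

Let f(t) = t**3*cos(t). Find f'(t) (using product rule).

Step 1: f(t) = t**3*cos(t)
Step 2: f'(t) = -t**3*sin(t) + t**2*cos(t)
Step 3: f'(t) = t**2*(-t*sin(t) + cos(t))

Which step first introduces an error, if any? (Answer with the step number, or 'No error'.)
Step 2

Step 2 is incorrect due to a wrong coefficient.
The step shows: -t**3*sin(t) + t**2*cos(t)
The correct value should be: -t**3*sin(t) + 3*t**2*cos(t)

Explanation: The coefficient 3 was incorrectly written as 1: the term 3*t**2*cos(t) was incorrectly written as t**2*cos(t)
The later steps are derived from this incorrect expression, so the error originates in Step 2.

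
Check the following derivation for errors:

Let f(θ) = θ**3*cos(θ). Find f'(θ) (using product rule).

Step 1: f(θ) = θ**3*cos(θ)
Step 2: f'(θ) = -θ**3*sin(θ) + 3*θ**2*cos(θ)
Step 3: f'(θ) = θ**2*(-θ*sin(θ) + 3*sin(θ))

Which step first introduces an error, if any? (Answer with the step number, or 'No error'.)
Step 3

Step 3 is incorrect due to a wrong trig function.
The step shows: θ**2*(-θ*sin(θ) + 3*sin(θ))
The correct value should be: θ**2*(-θ*sin(θ) + 3*cos(θ))

Explanation: cos(θ) was incorrectly written as sin(θ): the term θ**2*(-θ*sin(θ) + 3*cos(θ)) was incorrectly written as θ**2*(-θ*sin(θ) + 3*sin(θ))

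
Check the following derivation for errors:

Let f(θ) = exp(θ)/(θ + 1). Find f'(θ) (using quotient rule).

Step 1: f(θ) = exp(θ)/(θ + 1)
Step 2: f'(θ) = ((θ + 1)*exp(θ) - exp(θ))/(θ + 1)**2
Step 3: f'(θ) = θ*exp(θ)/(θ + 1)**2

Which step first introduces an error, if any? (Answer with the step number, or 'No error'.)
No error

All steps in this derivation are correct.
The final answer f'(θ) = θ*exp(θ)/(θ + 1)**2 is valid.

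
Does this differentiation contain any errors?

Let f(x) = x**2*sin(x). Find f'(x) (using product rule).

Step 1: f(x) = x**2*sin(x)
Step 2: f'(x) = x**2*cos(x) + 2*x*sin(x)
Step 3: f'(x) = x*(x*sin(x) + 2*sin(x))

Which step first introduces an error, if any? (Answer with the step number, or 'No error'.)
Step 3

Step 3 is incorrect due to a wrong trig function.
The step shows: x*(x*sin(x) + 2*sin(x))
The correct value should be: x*(x*cos(x) + 2*sin(x))

Explanation: cos(x) was incorrectly written as sin(x): the term x*(x*cos(x) + 2*sin(x)) was incorrectly written as x*(x*sin(x) + 2*sin(x))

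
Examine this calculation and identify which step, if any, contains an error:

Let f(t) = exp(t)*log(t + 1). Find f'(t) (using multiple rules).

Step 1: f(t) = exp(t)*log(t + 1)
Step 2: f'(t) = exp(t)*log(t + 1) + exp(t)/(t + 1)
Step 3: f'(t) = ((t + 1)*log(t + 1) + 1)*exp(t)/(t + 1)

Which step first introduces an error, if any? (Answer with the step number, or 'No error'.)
No error

All steps in this derivation are correct.
The final answer f'(t) = ((t + 1)*log(t + 1) + 1)*exp(t)/(t + 1) is valid.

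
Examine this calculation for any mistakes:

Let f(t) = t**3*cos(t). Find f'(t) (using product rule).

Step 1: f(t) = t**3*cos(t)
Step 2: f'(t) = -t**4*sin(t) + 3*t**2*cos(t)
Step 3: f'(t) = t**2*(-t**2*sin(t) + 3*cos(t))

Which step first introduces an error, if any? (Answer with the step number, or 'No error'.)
Step 2

Step 2 is incorrect due to a wrong exponent.
The step shows: -t**4*sin(t) + 3*t**2*cos(t)
The correct value should be: -t**3*sin(t) + 3*t**2*cos(t)

Explanation: The exponent 3 on t was incorrectly written as 4: the term -t**3*sin(t) was incorrectly written as -t**4*sin(t)
The later steps are derived from this incorrect expression, so the error originates in Step 2.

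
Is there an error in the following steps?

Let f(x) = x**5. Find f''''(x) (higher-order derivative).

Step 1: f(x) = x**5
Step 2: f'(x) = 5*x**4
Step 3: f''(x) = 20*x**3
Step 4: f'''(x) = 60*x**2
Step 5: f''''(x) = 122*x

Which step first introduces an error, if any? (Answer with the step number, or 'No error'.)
Step 5

Step 5 is incorrect due to a wrong coefficient.
The step shows: 122*x
The correct value should be: 120*x

Explanation: The coefficient 120 was incorrectly written as 122: the term 120*x was incorrectly written as 122*x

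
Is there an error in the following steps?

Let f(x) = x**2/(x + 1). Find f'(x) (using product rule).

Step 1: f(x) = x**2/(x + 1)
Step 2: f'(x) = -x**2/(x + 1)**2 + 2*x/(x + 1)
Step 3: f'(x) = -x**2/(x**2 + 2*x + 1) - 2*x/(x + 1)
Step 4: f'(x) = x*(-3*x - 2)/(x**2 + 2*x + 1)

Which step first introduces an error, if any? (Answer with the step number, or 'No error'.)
Step 3

Step 3 is incorrect due to a sign flip.
The step shows: -x**2/(x**2 + 2*x + 1) - 2*x/(x + 1)
The correct value should be: -x**2/(x**2 + 2*x + 1) + 2*x/(x + 1)

Explanation: The sign of one term was flipped: the term 2*x/(x + 1) was incorrectly written as -2*x/(x + 1)
The later steps are derived from this incorrect expression, so the error originates in Step 3.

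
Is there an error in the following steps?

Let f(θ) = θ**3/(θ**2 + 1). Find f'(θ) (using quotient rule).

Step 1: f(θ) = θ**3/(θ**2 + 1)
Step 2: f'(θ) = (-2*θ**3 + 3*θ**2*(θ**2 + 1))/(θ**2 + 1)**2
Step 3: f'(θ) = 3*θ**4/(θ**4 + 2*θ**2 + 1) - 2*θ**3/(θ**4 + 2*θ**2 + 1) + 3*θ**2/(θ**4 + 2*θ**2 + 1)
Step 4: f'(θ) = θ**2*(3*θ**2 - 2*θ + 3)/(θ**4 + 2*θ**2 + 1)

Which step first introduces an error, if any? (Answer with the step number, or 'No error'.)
Step 2

Step 2 is incorrect due to a wrong exponent.
The step shows: (-2*θ**3 + 3*θ**2*(θ**2 + 1))/(θ**2 + 1)**2
The correct value should be: (-2*θ**4 + 3*θ**2*(θ**2 + 1))/(θ**2 + 1)**2

Explanation: The exponent 4 on θ was incorrectly written as 3: the term (-2*θ**4 + 3*θ**2*(θ**2 + 1))/(θ**2 + 1)**2 was incorrectly written as (-2*θ**3 + 3*θ**2*(θ**2 + 1))/(θ**2 + 1)**2
The later steps are derived from this incorrect expression, so the error originates in Step 2.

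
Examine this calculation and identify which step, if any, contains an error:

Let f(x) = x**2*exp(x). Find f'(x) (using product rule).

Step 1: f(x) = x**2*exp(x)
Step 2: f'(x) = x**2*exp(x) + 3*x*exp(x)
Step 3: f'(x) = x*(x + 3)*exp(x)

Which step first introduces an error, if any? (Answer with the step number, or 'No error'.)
Step 2

Step 2 is incorrect due to a wrong coefficient.
The step shows: x**2*exp(x) + 3*x*exp(x)
The correct value should be: x**2*exp(x) + 2*x*exp(x)

Explanation: The coefficient 2 was incorrectly written as 3: the term 2*x*exp(x) was incorrectly written as 3*x*exp(x)
The later steps are derived from this incorrect expression, so the error originates in Step 2.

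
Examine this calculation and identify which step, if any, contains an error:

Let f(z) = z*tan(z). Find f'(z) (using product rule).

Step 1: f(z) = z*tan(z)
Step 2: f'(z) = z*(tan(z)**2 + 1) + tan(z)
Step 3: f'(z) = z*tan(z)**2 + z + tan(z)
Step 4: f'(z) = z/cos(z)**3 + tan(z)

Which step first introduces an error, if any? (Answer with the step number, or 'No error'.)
Step 4

Step 4 is incorrect due to a wrong exponent.
The step shows: z/cos(z)**3 + tan(z)
The correct value should be: z/cos(z)**2 + tan(z)

Explanation: The exponent -2 on cos(z) was incorrectly written as -3: the term z/cos(z)**2 was incorrectly written as z/cos(z)**3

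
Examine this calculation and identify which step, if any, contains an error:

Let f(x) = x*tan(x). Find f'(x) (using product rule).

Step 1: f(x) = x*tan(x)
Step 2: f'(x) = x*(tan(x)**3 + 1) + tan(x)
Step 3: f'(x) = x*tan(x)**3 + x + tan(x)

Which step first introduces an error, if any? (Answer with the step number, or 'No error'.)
Step 2

Step 2 is incorrect due to a wrong exponent.
The step shows: x*(tan(x)**3 + 1) + tan(x)
The correct value should be: x*(tan(x)**2 + 1) + tan(x)

Explanation: The exponent 2 on tan(x) was incorrectly written as 3: the term x*(tan(x)**2 + 1) was incorrectly written as x*(tan(x)**3 + 1)
The later steps are derived from this incorrect expression, so the error originates in Step 2.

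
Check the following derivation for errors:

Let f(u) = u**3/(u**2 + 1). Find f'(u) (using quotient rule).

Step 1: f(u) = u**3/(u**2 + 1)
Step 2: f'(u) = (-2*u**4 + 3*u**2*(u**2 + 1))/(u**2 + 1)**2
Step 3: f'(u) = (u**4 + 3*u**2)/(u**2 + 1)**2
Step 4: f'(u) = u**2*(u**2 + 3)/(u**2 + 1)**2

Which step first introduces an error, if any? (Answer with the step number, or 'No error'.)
No error

All steps in this derivation are correct.
The final answer f'(u) = u**2*(u**2 + 3)/(u**2 + 1)**2 is valid.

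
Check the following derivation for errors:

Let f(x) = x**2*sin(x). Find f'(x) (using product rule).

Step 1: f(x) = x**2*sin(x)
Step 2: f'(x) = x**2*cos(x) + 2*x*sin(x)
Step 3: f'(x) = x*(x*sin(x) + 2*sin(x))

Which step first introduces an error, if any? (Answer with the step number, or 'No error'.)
Step 3

Step 3 is incorrect due to a wrong trig function.
The step shows: x*(x*sin(x) + 2*sin(x))
The correct value should be: x*(x*cos(x) + 2*sin(x))

Explanation: cos(x) was incorrectly written as sin(x): the term x*(x*cos(x) + 2*sin(x)) was incorrectly written as x*(x*sin(x) + 2*sin(x))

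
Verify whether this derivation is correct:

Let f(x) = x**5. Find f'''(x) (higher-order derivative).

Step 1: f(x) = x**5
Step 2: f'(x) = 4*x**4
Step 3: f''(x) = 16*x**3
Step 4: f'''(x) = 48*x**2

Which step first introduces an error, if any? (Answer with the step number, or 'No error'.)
Step 2

Step 2 is incorrect due to a wrong coefficient.
The step shows: 4*x**4
The correct value should be: 5*x**4

Explanation: The coefficient 5 was incorrectly written as 4: the term 5*x**4 was incorrectly written as 4*x**4
The later steps are derived from this incorrect expression, so the error originates in Step 2.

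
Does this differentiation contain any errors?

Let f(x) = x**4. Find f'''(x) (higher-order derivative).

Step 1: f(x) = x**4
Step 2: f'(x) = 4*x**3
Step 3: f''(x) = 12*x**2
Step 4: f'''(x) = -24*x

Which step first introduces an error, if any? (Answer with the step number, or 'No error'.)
Step 4

Step 4 is incorrect due to a sign flip.
The step shows: -24*x
The correct value should be: 24*x

Explanation: The sign of the whole expression was flipped: the term 24*x was incorrectly written as -24*x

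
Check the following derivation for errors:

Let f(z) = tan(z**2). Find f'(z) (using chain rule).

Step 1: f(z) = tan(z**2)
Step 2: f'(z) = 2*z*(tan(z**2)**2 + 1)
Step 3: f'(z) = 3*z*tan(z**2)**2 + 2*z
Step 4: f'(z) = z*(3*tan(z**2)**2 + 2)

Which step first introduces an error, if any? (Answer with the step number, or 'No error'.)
Step 3

Step 3 is incorrect due to a wrong coefficient.
The step shows: 3*z*tan(z**2)**2 + 2*z
The correct value should be: 2*z*tan(z**2)**2 + 2*z

Explanation: The coefficient 2 was incorrectly written as 3: the term 2*z*tan(z**2)**2 was incorrectly written as 3*z*tan(z**2)**2
The later steps are derived from this incorrect expression, so the error originates in Step 3.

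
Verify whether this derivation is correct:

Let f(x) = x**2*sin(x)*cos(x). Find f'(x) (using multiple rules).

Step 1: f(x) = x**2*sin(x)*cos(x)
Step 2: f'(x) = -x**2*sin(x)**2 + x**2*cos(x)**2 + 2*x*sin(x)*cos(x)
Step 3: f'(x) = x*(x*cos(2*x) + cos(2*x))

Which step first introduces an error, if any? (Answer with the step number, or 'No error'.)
Step 3

Step 3 is incorrect due to a wrong trig function.
The step shows: x*(x*cos(2*x) + cos(2*x))
The correct value should be: x*(x*cos(2*x) + sin(2*x))

Explanation: sin(2*x) was incorrectly written as cos(2*x): the term x*(x*cos(2*x) + sin(2*x)) was incorrectly written as x*(x*cos(2*x) + cos(2*x))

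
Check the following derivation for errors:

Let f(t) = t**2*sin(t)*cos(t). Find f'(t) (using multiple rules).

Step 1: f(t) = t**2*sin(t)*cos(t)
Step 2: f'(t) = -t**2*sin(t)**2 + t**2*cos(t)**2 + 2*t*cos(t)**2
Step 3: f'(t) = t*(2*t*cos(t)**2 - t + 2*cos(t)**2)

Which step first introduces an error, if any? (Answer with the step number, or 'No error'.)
Step 2

Step 2 is incorrect due to a wrong trig function.
The step shows: -t**2*sin(t)**2 + t**2*cos(t)**2 + 2*t*cos(t)**2
The correct value should be: -t**2*sin(t)**2 + t**2*cos(t)**2 + 2*t*sin(t)*cos(t)

Explanation: sin(t) was incorrectly written as cos(t): the term 2*t*sin(t)*cos(t) was incorrectly written as 2*t*cos(t)**2
The later steps are derived from this incorrect expression, so the error originates in Step 2.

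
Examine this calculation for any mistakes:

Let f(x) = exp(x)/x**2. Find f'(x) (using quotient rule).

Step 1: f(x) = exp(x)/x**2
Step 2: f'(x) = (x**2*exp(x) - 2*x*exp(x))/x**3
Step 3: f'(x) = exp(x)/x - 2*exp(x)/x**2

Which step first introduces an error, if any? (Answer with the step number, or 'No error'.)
Step 2

Step 2 is incorrect due to a wrong exponent.
The step shows: (x**2*exp(x) - 2*x*exp(x))/x**3
The correct value should be: (x**2*exp(x) - 2*x*exp(x))/x**4

Explanation: The exponent -4 on x was incorrectly written as -3: the term (x**2*exp(x) - 2*x*exp(x))/x**4 was incorrectly written as (x**2*exp(x) - 2*x*exp(x))/x**3
The later steps are derived from this incorrect expression, so the error originates in Step 2.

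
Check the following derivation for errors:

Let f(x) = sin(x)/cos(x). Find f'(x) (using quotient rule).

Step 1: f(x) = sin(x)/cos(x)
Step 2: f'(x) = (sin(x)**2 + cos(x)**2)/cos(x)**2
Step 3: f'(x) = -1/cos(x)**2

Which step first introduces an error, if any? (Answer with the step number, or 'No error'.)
Step 3

Step 3 is incorrect due to a sign flip.
The step shows: -1/cos(x)**2
The correct value should be: cos(x)**(-2)

Explanation: The sign of the whole expression was flipped: the term cos(x)**(-2) was incorrectly written as -1/cos(x)**2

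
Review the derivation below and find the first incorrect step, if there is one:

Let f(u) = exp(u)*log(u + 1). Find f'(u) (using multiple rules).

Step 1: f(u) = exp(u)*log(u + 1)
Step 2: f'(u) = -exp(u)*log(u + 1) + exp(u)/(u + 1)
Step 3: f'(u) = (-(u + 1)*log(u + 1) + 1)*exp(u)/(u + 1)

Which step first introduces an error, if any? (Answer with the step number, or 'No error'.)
Step 2

Step 2 is incorrect due to a sign flip.
The step shows: -exp(u)*log(u + 1) + exp(u)/(u + 1)
The correct value should be: exp(u)*log(u + 1) + exp(u)/(u + 1)

Explanation: The sign of one term was flipped: the term exp(u)*log(u + 1) was incorrectly written as -exp(u)*log(u + 1)
The later steps are derived from this incorrect expression, so the error originates in Step 2.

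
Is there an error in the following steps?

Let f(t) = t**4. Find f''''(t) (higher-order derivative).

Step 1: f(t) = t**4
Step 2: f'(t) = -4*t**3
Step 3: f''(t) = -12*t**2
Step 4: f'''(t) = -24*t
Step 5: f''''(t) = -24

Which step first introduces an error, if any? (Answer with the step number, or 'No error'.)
Step 2

Step 2 is incorrect due to a sign flip.
The step shows: -4*t**3
The correct value should be: 4*t**3

Explanation: The sign of the whole expression was flipped: the term 4*t**3 was incorrectly written as -4*t**3
The later steps are derived from this incorrect expression, so the error originates in Step 2.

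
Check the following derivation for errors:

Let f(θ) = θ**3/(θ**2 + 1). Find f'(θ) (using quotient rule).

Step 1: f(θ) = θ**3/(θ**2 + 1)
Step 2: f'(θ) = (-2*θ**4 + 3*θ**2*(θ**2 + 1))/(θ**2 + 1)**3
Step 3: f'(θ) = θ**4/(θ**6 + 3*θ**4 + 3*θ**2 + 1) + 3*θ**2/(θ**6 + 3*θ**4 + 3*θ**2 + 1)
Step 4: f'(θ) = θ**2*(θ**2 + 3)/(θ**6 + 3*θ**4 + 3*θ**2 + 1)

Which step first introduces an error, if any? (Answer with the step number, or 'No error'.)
Step 2

Step 2 is incorrect due to a wrong exponent.
The step shows: (-2*θ**4 + 3*θ**2*(θ**2 + 1))/(θ**2 + 1)**3
The correct value should be: (-2*θ**4 + 3*θ**2*(θ**2 + 1))/(θ**2 + 1)**2

Explanation: The exponent -2 on θ**2 + 1 was incorrectly written as -3: the term (-2*θ**4 + 3*θ**2*(θ**2 + 1))/(θ**2 + 1)**2 was incorrectly written as (-2*θ**4 + 3*θ**2*(θ**2 + 1))/(θ**2 + 1)**3
The later steps are derived from this incorrect expression, so the error originates in Step 2.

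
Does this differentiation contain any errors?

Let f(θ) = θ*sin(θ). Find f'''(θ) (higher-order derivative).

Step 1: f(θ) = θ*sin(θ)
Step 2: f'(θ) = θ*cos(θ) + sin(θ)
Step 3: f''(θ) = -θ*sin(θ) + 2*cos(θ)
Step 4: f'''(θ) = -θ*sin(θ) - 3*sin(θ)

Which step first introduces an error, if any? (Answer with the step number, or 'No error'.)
Step 4

Step 4 is incorrect due to a wrong trig function.
The step shows: -θ*sin(θ) - 3*sin(θ)
The correct value should be: -θ*cos(θ) - 3*sin(θ)

Explanation: cos(θ) was incorrectly written as sin(θ): the term -θ*cos(θ) was incorrectly written as -θ*sin(θ)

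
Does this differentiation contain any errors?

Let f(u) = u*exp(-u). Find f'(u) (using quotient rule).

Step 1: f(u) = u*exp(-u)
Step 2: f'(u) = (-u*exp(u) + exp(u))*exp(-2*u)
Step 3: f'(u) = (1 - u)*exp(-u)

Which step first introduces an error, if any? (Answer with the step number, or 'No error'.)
No error

All steps in this derivation are correct.
The final answer f'(u) = (1 - u)*exp(-u) is valid.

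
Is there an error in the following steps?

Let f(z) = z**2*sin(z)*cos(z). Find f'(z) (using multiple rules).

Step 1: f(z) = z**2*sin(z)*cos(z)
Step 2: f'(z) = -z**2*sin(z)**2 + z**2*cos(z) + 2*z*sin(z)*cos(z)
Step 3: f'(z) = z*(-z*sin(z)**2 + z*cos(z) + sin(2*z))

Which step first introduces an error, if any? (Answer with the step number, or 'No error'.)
Step 2

Step 2 is incorrect due to a wrong exponent.
The step shows: -z**2*sin(z)**2 + z**2*cos(z) + 2*z*sin(z)*cos(z)
The correct value should be: -z**2*sin(z)**2 + z**2*cos(z)**2 + 2*z*sin(z)*cos(z)

Explanation: The exponent 2 on cos(z) was incorrectly written as 1: the term z**2*cos(z)**2 was incorrectly written as z**2*cos(z)
The later steps are derived from this incorrect expression, so the error originates in Step 2.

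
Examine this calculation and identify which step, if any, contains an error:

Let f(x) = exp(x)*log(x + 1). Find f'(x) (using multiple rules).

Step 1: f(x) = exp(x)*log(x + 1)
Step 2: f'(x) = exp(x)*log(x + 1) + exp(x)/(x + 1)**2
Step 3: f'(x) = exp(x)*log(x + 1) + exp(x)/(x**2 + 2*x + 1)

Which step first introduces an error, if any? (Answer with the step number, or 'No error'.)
Step 2

Step 2 is incorrect due to a wrong exponent.
The step shows: exp(x)*log(x + 1) + exp(x)/(x + 1)**2
The correct value should be: exp(x)*log(x + 1) + exp(x)/(x + 1)

Explanation: The exponent -1 on x + 1 was incorrectly written as -2: the term exp(x)/(x + 1) was incorrectly written as exp(x)/(x + 1)**2
The later steps are derived from this incorrect expression, so the error originates in Step 2.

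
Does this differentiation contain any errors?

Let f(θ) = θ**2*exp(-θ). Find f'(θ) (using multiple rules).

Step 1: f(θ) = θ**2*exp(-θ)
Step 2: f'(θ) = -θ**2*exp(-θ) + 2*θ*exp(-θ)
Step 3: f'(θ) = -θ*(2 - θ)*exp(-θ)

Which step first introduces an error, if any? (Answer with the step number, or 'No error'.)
Step 3

Step 3 is incorrect due to a sign flip.
The step shows: -θ*(2 - θ)*exp(-θ)
The correct value should be: θ*(2 - θ)*exp(-θ)

Explanation: The sign of the whole expression was flipped: the term θ*(2 - θ)*exp(-θ) was incorrectly written as -θ*(2 - θ)*exp(-θ)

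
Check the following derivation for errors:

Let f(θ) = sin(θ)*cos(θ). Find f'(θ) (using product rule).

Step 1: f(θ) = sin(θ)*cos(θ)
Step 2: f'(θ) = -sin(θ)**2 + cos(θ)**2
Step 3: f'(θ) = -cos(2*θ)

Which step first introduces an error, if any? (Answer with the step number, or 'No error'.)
Step 3

Step 3 is incorrect due to a sign flip.
The step shows: -cos(2*θ)
The correct value should be: cos(2*θ)

Explanation: The sign of the whole expression was flipped: the term cos(2*θ) was incorrectly written as -cos(2*θ)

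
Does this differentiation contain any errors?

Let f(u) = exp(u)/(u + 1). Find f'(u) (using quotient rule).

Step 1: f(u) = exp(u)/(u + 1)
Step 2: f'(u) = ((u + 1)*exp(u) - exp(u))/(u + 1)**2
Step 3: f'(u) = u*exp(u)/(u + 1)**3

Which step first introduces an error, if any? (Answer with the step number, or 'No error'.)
Step 3

Step 3 is incorrect due to a wrong exponent.
The step shows: u*exp(u)/(u + 1)**3
The correct value should be: u*exp(u)/(u + 1)**2

Explanation: The exponent -2 on u + 1 was incorrectly written as -3: the term u*exp(u)/(u + 1)**2 was incorrectly written as u*exp(u)/(u + 1)**3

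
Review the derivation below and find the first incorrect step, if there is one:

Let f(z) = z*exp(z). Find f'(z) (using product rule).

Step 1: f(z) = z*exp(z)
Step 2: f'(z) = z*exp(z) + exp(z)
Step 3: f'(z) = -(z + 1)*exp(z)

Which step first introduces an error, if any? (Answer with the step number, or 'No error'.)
Step 3

Step 3 is incorrect due to a sign flip.
The step shows: -(z + 1)*exp(z)
The correct value should be: (z + 1)*exp(z)

Explanation: The sign of the whole expression was flipped: the term (z + 1)*exp(z) was incorrectly written as -(z + 1)*exp(z)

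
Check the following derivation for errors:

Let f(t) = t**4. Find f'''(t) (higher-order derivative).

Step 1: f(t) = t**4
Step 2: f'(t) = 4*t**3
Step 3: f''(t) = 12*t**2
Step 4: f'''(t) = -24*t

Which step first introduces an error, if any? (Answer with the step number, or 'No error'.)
Step 4

Step 4 is incorrect due to a sign flip.
The step shows: -24*t
The correct value should be: 24*t

Explanation: The sign of the whole expression was flipped: the term 24*t was incorrectly written as -24*t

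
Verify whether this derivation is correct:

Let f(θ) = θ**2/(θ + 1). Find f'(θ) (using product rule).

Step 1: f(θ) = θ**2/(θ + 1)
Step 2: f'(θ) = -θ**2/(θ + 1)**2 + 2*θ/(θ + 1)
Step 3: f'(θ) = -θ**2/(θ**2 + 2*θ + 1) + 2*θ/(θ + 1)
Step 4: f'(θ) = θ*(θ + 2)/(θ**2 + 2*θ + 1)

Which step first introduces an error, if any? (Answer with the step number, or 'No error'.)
No error

All steps in this derivation are correct.
The final answer f'(θ) = θ*(θ + 2)/(θ**2 + 2*θ + 1) is valid.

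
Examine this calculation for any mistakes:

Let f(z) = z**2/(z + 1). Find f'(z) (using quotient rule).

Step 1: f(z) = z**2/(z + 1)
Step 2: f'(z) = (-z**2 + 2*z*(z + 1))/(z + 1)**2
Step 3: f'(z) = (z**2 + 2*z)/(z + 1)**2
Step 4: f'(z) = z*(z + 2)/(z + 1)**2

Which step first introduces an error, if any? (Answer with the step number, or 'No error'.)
No error

All steps in this derivation are correct.
The final answer f'(z) = z*(z + 2)/(z + 1)**2 is valid.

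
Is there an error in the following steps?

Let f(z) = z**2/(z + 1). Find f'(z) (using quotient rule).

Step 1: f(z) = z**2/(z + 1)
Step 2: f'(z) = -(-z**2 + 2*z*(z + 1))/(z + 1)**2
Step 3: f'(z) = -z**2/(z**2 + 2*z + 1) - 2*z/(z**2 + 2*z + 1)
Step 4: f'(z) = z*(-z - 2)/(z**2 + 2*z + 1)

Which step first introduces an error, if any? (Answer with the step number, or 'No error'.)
Step 2

Step 2 is incorrect due to a sign flip.
The step shows: -(-z**2 + 2*z*(z + 1))/(z + 1)**2
The correct value should be: (-z**2 + 2*z*(z + 1))/(z + 1)**2

Explanation: The sign of the whole expression was flipped: the term (-z**2 + 2*z*(z + 1))/(z + 1)**2 was incorrectly written as -(-z**2 + 2*z*(z + 1))/(z + 1)**2
The later steps are derived from this incorrect expression, so the error originates in Step 2.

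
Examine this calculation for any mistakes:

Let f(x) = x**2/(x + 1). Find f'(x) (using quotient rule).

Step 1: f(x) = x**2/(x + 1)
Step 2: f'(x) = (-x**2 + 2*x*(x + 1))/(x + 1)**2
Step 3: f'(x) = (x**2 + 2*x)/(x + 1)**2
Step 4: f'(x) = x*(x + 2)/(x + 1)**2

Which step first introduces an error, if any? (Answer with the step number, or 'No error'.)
No error

All steps in this derivation are correct.
The final answer f'(x) = x*(x + 2)/(x + 1)**2 is valid.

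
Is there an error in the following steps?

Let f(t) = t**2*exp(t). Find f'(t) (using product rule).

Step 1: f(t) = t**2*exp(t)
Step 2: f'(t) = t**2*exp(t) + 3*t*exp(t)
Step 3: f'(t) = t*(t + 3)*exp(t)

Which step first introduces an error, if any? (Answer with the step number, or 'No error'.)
Step 2

Step 2 is incorrect due to a wrong coefficient.
The step shows: t**2*exp(t) + 3*t*exp(t)
The correct value should be: t**2*exp(t) + 2*t*exp(t)

Explanation: The coefficient 2 was incorrectly written as 3: the term 2*t*exp(t) was incorrectly written as 3*t*exp(t)
The later steps are derived from this incorrect expression, so the error originates in Step 2.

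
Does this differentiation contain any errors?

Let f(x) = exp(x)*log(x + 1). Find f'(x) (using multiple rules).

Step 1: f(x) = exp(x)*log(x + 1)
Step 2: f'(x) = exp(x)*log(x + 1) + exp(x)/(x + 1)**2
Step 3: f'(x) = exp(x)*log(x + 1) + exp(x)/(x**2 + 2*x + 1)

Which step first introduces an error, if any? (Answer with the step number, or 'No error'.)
Step 2

Step 2 is incorrect due to a wrong exponent.
The step shows: exp(x)*log(x + 1) + exp(x)/(x + 1)**2
The correct value should be: exp(x)*log(x + 1) + exp(x)/(x + 1)

Explanation: The exponent -1 on x + 1 was incorrectly written as -2: the term exp(x)/(x + 1) was incorrectly written as exp(x)/(x + 1)**2
The later steps are derived from this incorrect expression, so the error originates in Step 2.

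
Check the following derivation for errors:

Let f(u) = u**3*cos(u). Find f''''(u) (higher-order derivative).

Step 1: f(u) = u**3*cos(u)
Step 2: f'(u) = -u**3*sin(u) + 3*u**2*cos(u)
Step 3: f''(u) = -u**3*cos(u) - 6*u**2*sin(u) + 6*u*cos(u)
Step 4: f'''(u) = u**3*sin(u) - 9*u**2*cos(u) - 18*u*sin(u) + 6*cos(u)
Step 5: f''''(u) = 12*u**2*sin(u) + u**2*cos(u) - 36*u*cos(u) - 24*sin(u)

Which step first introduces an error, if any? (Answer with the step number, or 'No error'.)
Step 5

Step 5 is incorrect due to a wrong exponent.
The step shows: 12*u**2*sin(u) + u**2*cos(u) - 36*u*cos(u) - 24*sin(u)
The correct value should be: u**3*cos(u) + 12*u**2*sin(u) - 36*u*cos(u) - 24*sin(u)

Explanation: The exponent 3 on u was incorrectly written as 2: the term u**3*cos(u) was incorrectly written as u**2*cos(u)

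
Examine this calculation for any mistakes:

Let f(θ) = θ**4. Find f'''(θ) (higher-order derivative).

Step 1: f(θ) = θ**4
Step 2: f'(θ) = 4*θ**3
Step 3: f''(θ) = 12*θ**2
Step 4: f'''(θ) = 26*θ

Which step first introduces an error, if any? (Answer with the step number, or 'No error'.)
Step 4

Step 4 is incorrect due to a wrong coefficient.
The step shows: 26*θ
The correct value should be: 24*θ

Explanation: The coefficient 24 was incorrectly written as 26: the term 24*θ was incorrectly written as 26*θ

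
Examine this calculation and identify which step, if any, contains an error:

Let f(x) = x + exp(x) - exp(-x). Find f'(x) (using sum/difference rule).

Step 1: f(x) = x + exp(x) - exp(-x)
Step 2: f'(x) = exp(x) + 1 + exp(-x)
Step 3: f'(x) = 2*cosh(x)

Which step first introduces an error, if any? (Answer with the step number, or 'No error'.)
Step 3

Step 3 is incorrect due to a dropped term.
The step shows: 2*cosh(x)
The correct value should be: 2*cosh(x) + 1

Explanation: A term was dropped: the term 1 was incorrectly omitted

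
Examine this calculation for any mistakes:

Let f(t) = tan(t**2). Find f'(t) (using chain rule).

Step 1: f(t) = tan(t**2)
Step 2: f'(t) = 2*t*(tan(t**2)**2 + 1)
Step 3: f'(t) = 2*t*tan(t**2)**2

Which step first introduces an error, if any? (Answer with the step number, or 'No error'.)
Step 3

Step 3 is incorrect due to a dropped term.
The step shows: 2*t*tan(t**2)**2
The correct value should be: 2*t*tan(t**2)**2 + 2*t

Explanation: A term was dropped: the term 2*t was incorrectly omitted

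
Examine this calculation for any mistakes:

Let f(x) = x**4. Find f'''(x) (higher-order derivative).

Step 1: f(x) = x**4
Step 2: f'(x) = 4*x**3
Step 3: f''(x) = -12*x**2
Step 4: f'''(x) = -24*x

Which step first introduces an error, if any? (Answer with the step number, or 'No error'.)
Step 3

Step 3 is incorrect due to a sign flip.
The step shows: -12*x**2
The correct value should be: 12*x**2

Explanation: The sign of the whole expression was flipped: the term 12*x**2 was incorrectly written as -12*x**2
The later steps are derived from this incorrect expression, so the error originates in Step 3.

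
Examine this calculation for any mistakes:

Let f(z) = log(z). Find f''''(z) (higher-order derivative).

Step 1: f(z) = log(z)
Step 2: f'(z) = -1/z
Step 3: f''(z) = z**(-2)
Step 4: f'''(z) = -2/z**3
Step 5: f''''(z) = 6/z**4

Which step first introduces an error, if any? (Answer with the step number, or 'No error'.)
Step 2

Step 2 is incorrect due to a sign flip.
The step shows: -1/z
The correct value should be: 1/z

Explanation: The sign of the whole expression was flipped: the term 1/z was incorrectly written as -1/z
The later steps are derived from this incorrect expression, so the error originates in Step 2.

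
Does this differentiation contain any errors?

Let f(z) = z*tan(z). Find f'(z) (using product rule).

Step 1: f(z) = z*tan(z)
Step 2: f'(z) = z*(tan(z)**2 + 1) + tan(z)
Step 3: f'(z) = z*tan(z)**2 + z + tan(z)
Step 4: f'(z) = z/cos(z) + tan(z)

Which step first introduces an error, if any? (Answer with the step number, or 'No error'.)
Step 4

Step 4 is incorrect due to a wrong exponent.
The step shows: z/cos(z) + tan(z)
The correct value should be: z/cos(z)**2 + tan(z)

Explanation: The exponent -2 on cos(z) was incorrectly written as -1: the term z/cos(z)**2 was incorrectly written as z/cos(z)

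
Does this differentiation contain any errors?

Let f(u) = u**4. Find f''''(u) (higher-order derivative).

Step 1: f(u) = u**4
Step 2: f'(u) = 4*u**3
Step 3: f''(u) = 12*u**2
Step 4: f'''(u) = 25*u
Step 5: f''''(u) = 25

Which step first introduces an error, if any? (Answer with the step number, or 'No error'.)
Step 4

Step 4 is incorrect due to a wrong coefficient.
The step shows: 25*u
The correct value should be: 24*u

Explanation: The coefficient 24 was incorrectly written as 25: the term 24*u was incorrectly written as 25*u
The later steps are derived from this incorrect expression, so the error originates in Step 4.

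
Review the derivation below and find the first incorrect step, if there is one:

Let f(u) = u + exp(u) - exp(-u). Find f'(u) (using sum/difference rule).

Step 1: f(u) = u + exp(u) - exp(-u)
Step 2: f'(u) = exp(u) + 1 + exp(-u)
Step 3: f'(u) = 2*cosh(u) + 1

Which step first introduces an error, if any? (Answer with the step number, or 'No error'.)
No error

All steps in this derivation are correct.
The final answer f'(u) = 2*cosh(u) + 1 is valid.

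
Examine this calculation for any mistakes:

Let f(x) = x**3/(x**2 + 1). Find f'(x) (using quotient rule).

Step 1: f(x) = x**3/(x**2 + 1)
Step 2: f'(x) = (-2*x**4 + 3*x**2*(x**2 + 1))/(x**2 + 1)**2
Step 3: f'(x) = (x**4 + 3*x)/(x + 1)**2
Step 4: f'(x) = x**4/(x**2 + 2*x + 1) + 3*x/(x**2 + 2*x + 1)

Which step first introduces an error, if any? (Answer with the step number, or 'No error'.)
Step 3

Step 3 is incorrect due to a wrong exponent.
The step shows: (x**4 + 3*x)/(x + 1)**2
The correct value should be: (x**4 + 3*x**2)/(x**2 + 1)**2

Explanation: The exponent 2 on x was incorrectly written as 1: the term (x**4 + 3*x**2)/(x**2 + 1)**2 was incorrectly written as (x**4 + 3*x)/(x + 1)**2
The later steps are derived from this incorrect expression, so the error originates in Step 3.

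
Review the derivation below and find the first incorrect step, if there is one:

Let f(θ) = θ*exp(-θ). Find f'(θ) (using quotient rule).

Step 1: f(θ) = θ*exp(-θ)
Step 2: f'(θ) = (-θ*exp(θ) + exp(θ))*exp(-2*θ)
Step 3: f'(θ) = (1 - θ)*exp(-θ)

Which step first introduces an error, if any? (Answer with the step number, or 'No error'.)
No error

All steps in this derivation are correct.
The final answer f'(θ) = (1 - θ)*exp(-θ) is valid.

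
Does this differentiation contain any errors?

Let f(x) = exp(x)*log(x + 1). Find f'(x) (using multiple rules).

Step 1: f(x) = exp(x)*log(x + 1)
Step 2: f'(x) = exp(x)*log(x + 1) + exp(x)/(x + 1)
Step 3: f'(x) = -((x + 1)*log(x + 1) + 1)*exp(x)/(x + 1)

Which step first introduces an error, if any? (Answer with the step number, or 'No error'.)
Step 3

Step 3 is incorrect due to a sign flip.
The step shows: -((x + 1)*log(x + 1) + 1)*exp(x)/(x + 1)
The correct value should be: ((x + 1)*log(x + 1) + 1)*exp(x)/(x + 1)

Explanation: The sign of the whole expression was flipped: the term ((x + 1)*log(x + 1) + 1)*exp(x)/(x + 1) was incorrectly written as -((x + 1)*log(x + 1) + 1)*exp(x)/(x + 1)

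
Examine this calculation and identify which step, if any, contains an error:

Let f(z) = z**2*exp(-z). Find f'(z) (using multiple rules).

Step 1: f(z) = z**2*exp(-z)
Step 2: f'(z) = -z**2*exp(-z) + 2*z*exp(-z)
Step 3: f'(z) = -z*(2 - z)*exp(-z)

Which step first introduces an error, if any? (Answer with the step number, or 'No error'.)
Step 3

Step 3 is incorrect due to a sign flip.
The step shows: -z*(2 - z)*exp(-z)
The correct value should be: z*(2 - z)*exp(-z)

Explanation: The sign of the whole expression was flipped: the term z*(2 - z)*exp(-z) was incorrectly written as -z*(2 - z)*exp(-z)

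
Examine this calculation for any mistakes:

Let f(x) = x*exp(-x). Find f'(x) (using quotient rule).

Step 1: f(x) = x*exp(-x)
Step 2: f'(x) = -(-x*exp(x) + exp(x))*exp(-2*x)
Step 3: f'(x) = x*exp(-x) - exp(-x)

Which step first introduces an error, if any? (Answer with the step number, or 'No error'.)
Step 2

Step 2 is incorrect due to a sign flip.
The step shows: -(-x*exp(x) + exp(x))*exp(-2*x)
The correct value should be: (-x*exp(x) + exp(x))*exp(-2*x)

Explanation: The sign of the whole expression was flipped: the term (-x*exp(x) + exp(x))*exp(-2*x) was incorrectly written as -(-x*exp(x) + exp(x))*exp(-2*x)
The later steps are derived from this incorrect expression, so the error originates in Step 2.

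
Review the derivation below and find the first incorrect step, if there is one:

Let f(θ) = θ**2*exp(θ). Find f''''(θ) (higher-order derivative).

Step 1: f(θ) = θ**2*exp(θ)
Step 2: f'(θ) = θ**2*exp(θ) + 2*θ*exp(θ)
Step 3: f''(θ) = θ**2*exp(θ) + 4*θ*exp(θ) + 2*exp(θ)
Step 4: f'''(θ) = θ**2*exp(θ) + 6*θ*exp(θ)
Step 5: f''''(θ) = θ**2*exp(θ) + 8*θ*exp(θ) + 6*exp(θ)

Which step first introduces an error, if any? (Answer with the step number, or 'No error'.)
Step 4

Step 4 is incorrect due to a dropped term.
The step shows: θ**2*exp(θ) + 6*θ*exp(θ)
The correct value should be: θ**2*exp(θ) + 6*θ*exp(θ) + 6*exp(θ)

Explanation: A term was dropped: the term 6*exp(θ) was incorrectly omitted
The later steps are derived from this incorrect expression, so the error originates in Step 4.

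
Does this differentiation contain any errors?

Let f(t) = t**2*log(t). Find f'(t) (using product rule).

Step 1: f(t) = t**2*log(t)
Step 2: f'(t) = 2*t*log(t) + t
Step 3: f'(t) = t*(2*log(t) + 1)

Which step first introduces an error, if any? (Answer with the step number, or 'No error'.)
No error

All steps in this derivation are correct.
The final answer f'(t) = t*(2*log(t) + 1) is valid.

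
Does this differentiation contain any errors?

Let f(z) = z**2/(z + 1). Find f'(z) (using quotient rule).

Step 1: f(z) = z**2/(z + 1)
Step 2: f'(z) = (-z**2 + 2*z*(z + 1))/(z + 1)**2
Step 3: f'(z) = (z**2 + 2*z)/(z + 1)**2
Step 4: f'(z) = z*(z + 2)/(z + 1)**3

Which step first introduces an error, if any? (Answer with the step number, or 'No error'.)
Step 4

Step 4 is incorrect due to a wrong exponent.
The step shows: z*(z + 2)/(z + 1)**3
The correct value should be: z*(z + 2)/(z + 1)**2

Explanation: The exponent -2 on z + 1 was incorrectly written as -3: the term z*(z + 2)/(z + 1)**2 was incorrectly written as z*(z + 2)/(z + 1)**3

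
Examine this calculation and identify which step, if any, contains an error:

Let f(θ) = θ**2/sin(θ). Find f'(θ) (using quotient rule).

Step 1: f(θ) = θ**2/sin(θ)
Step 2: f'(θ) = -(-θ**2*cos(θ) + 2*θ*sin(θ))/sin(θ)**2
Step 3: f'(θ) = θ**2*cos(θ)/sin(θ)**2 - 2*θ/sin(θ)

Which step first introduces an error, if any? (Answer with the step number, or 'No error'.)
Step 2

Step 2 is incorrect due to a sign flip.
The step shows: -(-θ**2*cos(θ) + 2*θ*sin(θ))/sin(θ)**2
The correct value should be: (-θ**2*cos(θ) + 2*θ*sin(θ))/sin(θ)**2

Explanation: The sign of the whole expression was flipped: the term (-θ**2*cos(θ) + 2*θ*sin(θ))/sin(θ)**2 was incorrectly written as -(-θ**2*cos(θ) + 2*θ*sin(θ))/sin(θ)**2
The later steps are derived from this incorrect expression, so the error originates in Step 2.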